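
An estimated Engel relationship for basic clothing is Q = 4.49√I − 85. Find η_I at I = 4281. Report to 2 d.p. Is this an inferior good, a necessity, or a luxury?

0.70 (necessity)

At I = 4281: Q = 208.778.
dQ/dI = 4.49/(2√I) = 0.0343118 at this income.
η = (dQ/dI)·(I/Q) = 0.0343118 × (4281/208.778) = 0.70.
Since 0 < η < 1, the good is a necessity.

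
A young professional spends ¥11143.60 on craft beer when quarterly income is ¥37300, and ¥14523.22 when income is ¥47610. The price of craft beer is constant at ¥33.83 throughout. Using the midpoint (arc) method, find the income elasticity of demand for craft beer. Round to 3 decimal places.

1.084

With a constant price, Q₁ = 11143.60/33.83 = 329.400 and Q₂ = 14523.22/33.83 = 429.300 (equivalently, work directly with expenditure since P cancels).
Midpoint %ΔQ = (14523.22 − 11143.60)/12833.41 = 0.26335; midpoint %ΔI = (47610 − 37300)/42455 = 0.24285.
η = 0.26335 / 0.24285 = 1.084.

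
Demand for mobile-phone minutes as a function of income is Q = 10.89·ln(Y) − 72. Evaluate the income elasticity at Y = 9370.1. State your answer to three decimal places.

0.395

At Y = 9370.1: Q = 27.592.
dQ/dY = 10.89/Y = 0.00116221 at this income.
η = (dQ/dY)·(Y/Q) = 0.00116221 × (9370.1/27.592) = 0.395.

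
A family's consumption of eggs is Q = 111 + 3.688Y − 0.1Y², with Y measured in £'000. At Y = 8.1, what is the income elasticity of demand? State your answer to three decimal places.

0.125

At Y = 8.1: Q = 134.3118.
dQ/dY = 3.688 − 0.2Y = 2.06800.
η = (dQ/dY)·(Y/Q) = 2.06800 × (8.1/134.3118) = 0.125.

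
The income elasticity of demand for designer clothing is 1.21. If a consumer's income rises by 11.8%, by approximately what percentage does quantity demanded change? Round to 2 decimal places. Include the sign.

%ΔQ ≈ η × %ΔI = 1.21 × 11.8% = 14.28%.

14.28%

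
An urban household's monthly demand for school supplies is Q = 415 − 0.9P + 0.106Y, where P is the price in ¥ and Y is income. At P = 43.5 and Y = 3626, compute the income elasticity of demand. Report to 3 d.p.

0.506

At P = 43.5, Y = 3626: Q = 760.206.
Holding P constant, ∂Q/∂Y = 0.106.
η_Y = (∂Q/∂Y)·(Y/Q) = 0.106 × (3626/760.206) = 0.506.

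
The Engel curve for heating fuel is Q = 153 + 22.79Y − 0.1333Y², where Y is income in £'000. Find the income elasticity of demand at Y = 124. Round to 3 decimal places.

-1.370

At Y = 124: Q = 929.3392.
dQ/dY = 22.79 − 0.2666Y = -10.26840.
η = (dQ/dY)·(Y/Q) = -10.26840 × (124/929.3392) = -1.370.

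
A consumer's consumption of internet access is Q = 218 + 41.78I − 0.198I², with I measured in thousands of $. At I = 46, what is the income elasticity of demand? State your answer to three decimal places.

At I = 46: Q = 1720.9120.
dQ/dI = 41.78 − 0.396I = 23.56400.
η = (dQ/dI)·(I/Q) = 23.56400 × (46/1720.9120) = 0.630.

0.630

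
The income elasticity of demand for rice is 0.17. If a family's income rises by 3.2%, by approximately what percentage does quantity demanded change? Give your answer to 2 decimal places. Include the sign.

%ΔQ ≈ η × %ΔI = 0.17 × 3.2% = 0.54%.

0.54%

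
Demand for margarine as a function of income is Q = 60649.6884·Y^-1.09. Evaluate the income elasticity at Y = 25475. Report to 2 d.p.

-1.09

For Q = A·Y^β the income elasticity is constant and equal to β.
Here β = -1.09, so η = -1.09.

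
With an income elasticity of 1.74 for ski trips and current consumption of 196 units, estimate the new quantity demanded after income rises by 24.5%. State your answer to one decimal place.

279.6

%ΔQ ≈ η × %ΔI = 1.74 × 24.5% = 42.63%.
New Q ≈ 196 × (1 + 0.4263) = 279.6.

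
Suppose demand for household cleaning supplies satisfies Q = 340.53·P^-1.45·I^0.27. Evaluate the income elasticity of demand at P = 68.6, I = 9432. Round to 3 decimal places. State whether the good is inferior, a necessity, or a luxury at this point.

0.270 (necessity)

For a multiplicative demand Q = A·P^α·I^β, the income elasticity is β everywhere.
Here β = 0.27, so η = 0.270.
Since 0 < η < 1, this is a necessity.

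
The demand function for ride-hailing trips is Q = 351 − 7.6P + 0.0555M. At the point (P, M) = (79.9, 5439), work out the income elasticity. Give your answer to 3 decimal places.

At P = 79.9, M = 5439: Q = 45.625.
Holding P constant, ∂Q/∂M = 0.0555.
η_M = (∂Q/∂M)·(M/Q) = 0.0555 × (5439/45.625) = 6.616.

6.616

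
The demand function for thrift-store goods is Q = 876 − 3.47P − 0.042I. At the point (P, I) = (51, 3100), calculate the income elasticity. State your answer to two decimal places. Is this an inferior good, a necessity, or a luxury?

At P = 51, I = 3100: Q = 568.830.
Holding P constant, ∂Q/∂I = −0.042.
η_I = (∂Q/∂I)·(I/Q) = -0.042 × (3100/568.830) = -0.23.
Since η < 0, this is an inferior good.

-0.23 (inferior good)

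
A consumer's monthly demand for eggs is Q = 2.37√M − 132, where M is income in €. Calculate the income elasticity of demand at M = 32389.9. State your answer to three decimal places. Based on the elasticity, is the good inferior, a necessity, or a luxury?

At M = 32389.9: Q = 294.534.
dQ/dM = 2.37/(2√M) = 0.00658436 at this income.
η = (dQ/dM)·(M/Q) = 0.00658436 × (32389.9/294.534) = 0.724.
Since 0 < η < 1, the good is a necessity.

0.724 (necessity)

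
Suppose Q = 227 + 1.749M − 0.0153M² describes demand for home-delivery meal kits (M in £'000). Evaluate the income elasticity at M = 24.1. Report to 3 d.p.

At M = 24.1: Q = 260.2645.
dQ/dM = 1.749 − 0.0306M = 1.01154.
η = (dQ/dM)·(M/Q) = 1.01154 × (24.1/260.2645) = 0.094.

0.094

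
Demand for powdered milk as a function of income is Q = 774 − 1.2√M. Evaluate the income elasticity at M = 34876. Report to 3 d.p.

-0.204

At M = 34876: Q = 549.899.
dQ/dM = -1.2/(2√M) = -0.00321283 at this income.
η = (dQ/dM)·(M/Q) = -0.00321283 × (34876/549.899) = -0.204.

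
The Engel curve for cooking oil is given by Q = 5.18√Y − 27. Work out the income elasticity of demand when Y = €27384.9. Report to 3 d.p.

At Y = 27384.9: Q = 830.206.
dQ/dY = 5.18/(2√Y) = 0.0156511 at this income.
η = (dQ/dY)·(Y/Q) = 0.0156511 × (27384.9/830.206) = 0.516.

0.516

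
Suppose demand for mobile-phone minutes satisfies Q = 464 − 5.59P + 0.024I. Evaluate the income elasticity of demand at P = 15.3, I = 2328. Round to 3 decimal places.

At P = 15.3, I = 2328: Q = 434.345.
Holding P constant, ∂Q/∂I = 0.024.
η_I = (∂Q/∂I)·(I/Q) = 0.024 × (2328/434.345) = 0.129.

0.129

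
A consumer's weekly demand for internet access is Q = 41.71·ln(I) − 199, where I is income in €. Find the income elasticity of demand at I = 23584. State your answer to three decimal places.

0.189

At I = 23584: Q = 220.950.
dQ/dI = 41.71/I = 0.00176857 at this income.
η = (dQ/dI)·(I/Q) = 0.00176857 × (23584/220.950) = 0.189.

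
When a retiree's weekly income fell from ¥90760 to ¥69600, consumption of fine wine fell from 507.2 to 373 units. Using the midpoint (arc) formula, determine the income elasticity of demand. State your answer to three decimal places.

ΔQ = 373 − 507.2 = -134.2; midpoint Q̄ = (507.2 + 373)/2 = 440.1.
ΔI = 69600 − 90760 = -21160; midpoint Ī = (90760 + 69600)/2 = 80180.
η = (ΔQ/Q̄) ÷ (ΔI/Ī) = (-134.2/440.1) ÷ (-21160/80180) = 1.155.

1.155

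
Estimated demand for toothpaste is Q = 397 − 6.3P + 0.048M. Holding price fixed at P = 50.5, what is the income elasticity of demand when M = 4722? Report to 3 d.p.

At P = 50.5, M = 4722: Q = 305.506.
Holding P constant, ∂Q/∂M = 0.048.
η_M = (∂Q/∂M)·(M/Q) = 0.048 × (4722/305.506) = 0.742.

0.742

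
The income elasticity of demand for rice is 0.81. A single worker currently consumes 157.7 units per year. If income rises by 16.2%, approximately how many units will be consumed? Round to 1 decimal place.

%ΔQ ≈ η × %ΔI = 0.81 × 16.2% = 13.122%.
New Q ≈ 157.7 × (1 + 0.13122) = 178.4.

178.4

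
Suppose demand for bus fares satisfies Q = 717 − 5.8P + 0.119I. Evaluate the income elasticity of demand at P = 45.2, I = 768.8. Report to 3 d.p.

At P = 45.2, I = 768.8: Q = 546.327.
Holding P constant, ∂Q/∂I = 0.119.
η_I = (∂Q/∂I)·(I/Q) = 0.119 × (768.8/546.327) = 0.167.

0.167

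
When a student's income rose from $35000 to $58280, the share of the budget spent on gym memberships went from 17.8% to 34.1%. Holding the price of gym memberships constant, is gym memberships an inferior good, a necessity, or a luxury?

luxury

The budget share rises as income rises, so η > 1.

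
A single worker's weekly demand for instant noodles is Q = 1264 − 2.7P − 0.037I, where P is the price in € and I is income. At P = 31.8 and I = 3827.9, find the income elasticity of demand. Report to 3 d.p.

-0.137

At P = 31.8, I = 3827.9: Q = 1036.508.
Holding P constant, ∂Q/∂I = −0.037.
η_I = (∂Q/∂I)·(I/Q) = -0.037 × (3827.9/1036.508) = -0.137.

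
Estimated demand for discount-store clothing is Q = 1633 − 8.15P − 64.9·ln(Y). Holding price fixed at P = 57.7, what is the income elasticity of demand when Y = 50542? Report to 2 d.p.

At P = 57.7, Y = 50542: Q = 459.842.
Holding P constant, ∂Q/∂Y = -64.9/Y = -0.00128408.
η_Y = (∂Q/∂Y)·(Y/Q) = -0.00128408 × (50542/459.842) = -0.14.

-0.14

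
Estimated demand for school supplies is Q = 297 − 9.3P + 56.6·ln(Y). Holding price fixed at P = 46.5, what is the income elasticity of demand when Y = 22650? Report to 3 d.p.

0.131

At P = 46.5, Y = 22650: Q = 432.130.
Holding P constant, ∂Q/∂Y = 56.6/Y = 0.0024989.
η_Y = (∂Q/∂Y)·(Y/Q) = 0.0024989 × (22650/432.130) = 0.131.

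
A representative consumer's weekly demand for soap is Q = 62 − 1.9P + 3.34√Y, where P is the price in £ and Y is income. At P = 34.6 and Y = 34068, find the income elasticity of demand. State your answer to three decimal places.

At P = 34.6, Y = 34068: Q = 612.741.
Holding P constant, ∂Q/∂Y = 3.34/(2√Y) = 0.0090478.
η_Y = (∂Q/∂Y)·(Y/Q) = 0.0090478 × (34068/612.741) = 0.503.

0.503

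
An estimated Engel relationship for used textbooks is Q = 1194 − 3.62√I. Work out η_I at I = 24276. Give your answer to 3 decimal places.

At I = 24276: Q = 629.977.
dQ/dI = -3.62/(2√I) = -0.0116169 at this income.
η = (dQ/dI)·(I/Q) = -0.0116169 × (24276/629.977) = -0.448.

-0.448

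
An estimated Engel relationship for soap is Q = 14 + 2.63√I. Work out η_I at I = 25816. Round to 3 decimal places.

0.484

At I = 25816: Q = 436.572.
dQ/dI = 2.63/(2√I) = 0.0081843 at this income.
η = (dQ/dI)·(I/Q) = 0.0081843 × (25816/436.572) = 0.484.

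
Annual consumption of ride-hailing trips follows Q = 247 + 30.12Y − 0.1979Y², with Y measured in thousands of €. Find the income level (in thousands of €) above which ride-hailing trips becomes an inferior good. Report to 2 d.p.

dQ/dY = 30.12 − 0.3958Y.
The good is inferior where dQ/dY < 0. Setting dQ/dY = 0 gives Y = 30.12 / 0.3958 = 76.10.

76.10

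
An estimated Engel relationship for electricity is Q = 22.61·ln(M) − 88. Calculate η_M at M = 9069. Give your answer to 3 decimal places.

At M = 9069: Q = 118.036.
dQ/dM = 22.61/M = 0.00249311 at this income.
η = (dQ/dM)·(M/Q) = 0.00249311 × (9069/118.036) = 0.192.

0.192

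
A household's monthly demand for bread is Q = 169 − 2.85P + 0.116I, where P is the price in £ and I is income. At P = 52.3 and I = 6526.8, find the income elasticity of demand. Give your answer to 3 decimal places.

0.974

At P = 52.3, I = 6526.8: Q = 777.054.
Holding P constant, ∂Q/∂I = 0.116.
η_I = (∂Q/∂I)·(I/Q) = 0.116 × (6526.8/777.054) = 0.974.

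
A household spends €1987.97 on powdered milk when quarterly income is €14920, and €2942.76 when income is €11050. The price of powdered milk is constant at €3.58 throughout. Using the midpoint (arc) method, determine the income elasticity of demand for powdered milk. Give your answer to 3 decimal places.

-1.299

With a constant price, Q₁ = 1987.97/3.58 = 555.299 and Q₂ = 2942.76/3.58 = 822.000 (equivalently, work directly with expenditure since P cancels).
Midpoint %ΔQ = (2942.76 − 1987.97)/2465.37 = 0.38728; midpoint %ΔI = (11050 − 14920)/12985 = -0.29804.
η = 0.38728 / -0.29804 = -1.299.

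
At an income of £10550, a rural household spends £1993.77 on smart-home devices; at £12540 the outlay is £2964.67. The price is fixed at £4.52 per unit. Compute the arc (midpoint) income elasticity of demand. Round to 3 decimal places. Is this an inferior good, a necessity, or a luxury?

2.272 (luxury)

With a constant price, Q₁ = 1993.77/4.52 = 441.100 and Q₂ = 2964.67/4.52 = 655.900 (equivalently, work directly with expenditure since P cancels).
Midpoint %ΔQ = (2964.67 − 1993.77)/2479.22 = 0.39162; midpoint %ΔI = (12540 − 10550)/11545 = 0.17237.
η = 0.39162 / 0.17237 = 2.272.
η > 1 ⇒ luxury.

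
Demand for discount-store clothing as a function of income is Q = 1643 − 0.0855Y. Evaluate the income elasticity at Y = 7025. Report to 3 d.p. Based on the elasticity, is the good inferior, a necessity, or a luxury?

-0.576 (inferior good)

At Y = 7025: Q = 1042.363.
dQ/dY = −0.0855.
η = (dQ/dY)·(Y/Q) = -0.0855 × (7025/1042.363) = -0.576.
Since η < 0, the good is an inferior good.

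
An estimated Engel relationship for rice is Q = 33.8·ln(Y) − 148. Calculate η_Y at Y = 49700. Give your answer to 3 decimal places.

0.155

At Y = 49700: Q = 217.505.
dQ/dY = 33.8/Y = 0.00068008 at this income.
η = (dQ/dY)·(Y/Q) = 0.00068008 × (49700/217.505) = 0.155.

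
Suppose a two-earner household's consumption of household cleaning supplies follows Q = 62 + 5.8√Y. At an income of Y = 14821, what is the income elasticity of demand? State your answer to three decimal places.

0.460

At Y = 14821: Q = 768.101.
dQ/dY = 5.8/(2√Y) = 0.023821 at this income.
η = (dQ/dY)·(Y/Q) = 0.023821 × (14821/768.101) = 0.460.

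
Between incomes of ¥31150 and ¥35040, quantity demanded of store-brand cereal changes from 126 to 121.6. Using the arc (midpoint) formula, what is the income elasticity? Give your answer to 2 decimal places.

-0.30

ΔQ = 121.6 − 126 = -4.4; midpoint Q̄ = (126 + 121.6)/2 = 123.8.
ΔI = 35040 − 31150 = 3890; midpoint Ī = (31150 + 35040)/2 = 33095.
η = (ΔQ/Q̄) ÷ (ΔI/Ī) = (-4.4/123.8) ÷ (3890/33095) = -0.30.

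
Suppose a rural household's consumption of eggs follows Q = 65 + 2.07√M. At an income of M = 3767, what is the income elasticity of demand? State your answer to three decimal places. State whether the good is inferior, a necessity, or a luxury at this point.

0.331 (necessity)

At M = 3767: Q = 192.048.
dQ/dM = 2.07/(2√M) = 0.0168633 at this income.
η = (dQ/dM)·(M/Q) = 0.0168633 × (3767/192.048) = 0.331.
Since 0 < η < 1, the good is a necessity.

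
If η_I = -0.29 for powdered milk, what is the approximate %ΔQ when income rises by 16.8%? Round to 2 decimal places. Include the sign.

%ΔQ ≈ η × %ΔI = -0.29 × 16.8% = -4.87%.

-4.87%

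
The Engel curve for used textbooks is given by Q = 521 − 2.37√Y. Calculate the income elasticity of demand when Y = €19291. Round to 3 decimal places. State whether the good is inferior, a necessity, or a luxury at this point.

-0.858 (inferior good)

At Y = 19291: Q = 191.826.
dQ/dY = -2.37/(2√Y) = -0.00853181 at this income.
η = (dQ/dY)·(Y/Q) = -0.00853181 × (19291/191.826) = -0.858.
Since η < 0, the good is an inferior good.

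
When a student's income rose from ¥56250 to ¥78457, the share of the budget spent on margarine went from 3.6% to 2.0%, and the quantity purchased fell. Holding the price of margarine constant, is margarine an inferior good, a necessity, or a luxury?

inferior good

Quantity demanded falls as income rises, so η < 0.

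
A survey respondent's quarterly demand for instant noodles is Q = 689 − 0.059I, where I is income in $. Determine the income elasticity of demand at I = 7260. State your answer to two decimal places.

At I = 7260: Q = 260.660.
dQ/dI = −0.059.
η = (dQ/dI)·(I/Q) = -0.059 × (7260/260.660) = -1.64.

-1.64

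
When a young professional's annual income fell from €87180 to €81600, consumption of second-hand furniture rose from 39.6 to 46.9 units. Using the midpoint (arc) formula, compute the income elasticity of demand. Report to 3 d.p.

ΔQ = 46.9 − 39.6 = 7.3; midpoint Q̄ = (39.6 + 46.9)/2 = 43.25.
ΔI = 81600 − 87180 = -5580; midpoint Ī = (87180 + 81600)/2 = 84390.
η = (ΔQ/Q̄) ÷ (ΔI/Ī) = (7.3/43.25) ÷ (-5580/84390) = -2.553.

-2.553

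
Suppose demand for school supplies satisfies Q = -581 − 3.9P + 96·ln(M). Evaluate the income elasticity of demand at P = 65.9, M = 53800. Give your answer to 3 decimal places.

0.462

At P = 65.9, M = 53800: Q = 207.721.
Holding P constant, ∂Q/∂M = 96/M = 0.00178439.
η_M = (∂Q/∂M)·(M/Q) = 0.00178439 × (53800/207.721) = 0.462.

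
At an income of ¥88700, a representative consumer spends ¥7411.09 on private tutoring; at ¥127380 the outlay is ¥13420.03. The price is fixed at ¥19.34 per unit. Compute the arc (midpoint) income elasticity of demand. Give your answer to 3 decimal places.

1.611

With a constant price, Q₁ = 7411.09/19.34 = 383.200 and Q₂ = 13420.03/19.34 = 693.900 (equivalently, work directly with expenditure since P cancels).
Midpoint %ΔQ = (13420.03 − 7411.09)/10415.56 = 0.57692; midpoint %ΔI = (127380 − 88700)/108040 = 0.35802.
η = 0.57692 / 0.35802 = 1.611.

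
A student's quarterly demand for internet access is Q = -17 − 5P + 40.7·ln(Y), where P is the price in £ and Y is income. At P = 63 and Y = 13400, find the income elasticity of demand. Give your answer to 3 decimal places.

0.743

At P = 63, Y = 13400: Q = 54.773.
Holding P constant, ∂Q/∂Y = 40.7/Y = 0.00303731.
η_Y = (∂Q/∂Y)·(Y/Q) = 0.00303731 × (13400/54.773) = 0.743.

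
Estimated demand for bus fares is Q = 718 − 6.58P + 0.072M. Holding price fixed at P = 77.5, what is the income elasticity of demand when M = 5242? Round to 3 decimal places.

At P = 77.5, M = 5242: Q = 585.474.
Holding P constant, ∂Q/∂M = 0.072.
η_M = (∂Q/∂M)·(M/Q) = 0.072 × (5242/585.474) = 0.645.

0.645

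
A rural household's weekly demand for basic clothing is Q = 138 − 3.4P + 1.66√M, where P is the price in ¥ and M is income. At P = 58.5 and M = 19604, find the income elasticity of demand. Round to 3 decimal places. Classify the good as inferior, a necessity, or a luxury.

0.678 (necessity)

At P = 58.5, M = 19604: Q = 171.524.
Holding P constant, ∂Q/∂M = 1.66/(2√M) = 0.00592797.
η_M = (∂Q/∂M)·(M/Q) = 0.00592797 × (19604/171.524) = 0.678.
Since 0 < η < 1, this is a necessity.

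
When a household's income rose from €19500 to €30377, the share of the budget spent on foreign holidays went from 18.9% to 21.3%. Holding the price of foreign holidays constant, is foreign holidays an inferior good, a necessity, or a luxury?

The budget share rises as income rises, so η > 1.

luxury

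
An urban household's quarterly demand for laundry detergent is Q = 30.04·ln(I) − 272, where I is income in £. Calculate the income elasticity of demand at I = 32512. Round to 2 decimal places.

0.75

At I = 32512: Q = 40.097.
dQ/dI = 30.04/I = 0.000923967 at this income.
η = (dQ/dI)·(I/Q) = 0.000923967 × (32512/40.097) = 0.75.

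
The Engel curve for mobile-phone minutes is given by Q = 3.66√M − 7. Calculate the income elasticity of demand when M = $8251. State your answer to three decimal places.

At M = 8251: Q = 325.456.
dQ/dM = 3.66/(2√M) = 0.0201464 at this income.
η = (dQ/dM)·(M/Q) = 0.0201464 × (8251/325.456) = 0.511.

0.511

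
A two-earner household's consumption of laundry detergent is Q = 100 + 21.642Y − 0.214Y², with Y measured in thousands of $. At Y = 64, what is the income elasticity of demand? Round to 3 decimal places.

-0.605

At Y = 64: Q = 608.5440.
dQ/dY = 21.642 − 0.428Y = -5.75000.
η = (dQ/dY)·(Y/Q) = -5.75000 × (64/608.5440) = -0.605.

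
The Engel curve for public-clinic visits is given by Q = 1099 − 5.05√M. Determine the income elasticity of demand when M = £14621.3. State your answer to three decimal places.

At M = 14621.3: Q = 488.361.
dQ/dM = -5.05/(2√M) = -0.0208818 at this income.
η = (dQ/dM)·(M/Q) = -0.0208818 × (14621.3/488.361) = -0.625.

-0.625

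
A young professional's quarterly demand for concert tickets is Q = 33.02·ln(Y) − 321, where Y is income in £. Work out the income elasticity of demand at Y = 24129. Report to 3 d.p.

At Y = 24129: Q = 12.210.
dQ/dY = 33.02/Y = 0.00136848 at this income.
η = (dQ/dY)·(Y/Q) = 0.00136848 × (24129/12.210) = 2.704.

2.704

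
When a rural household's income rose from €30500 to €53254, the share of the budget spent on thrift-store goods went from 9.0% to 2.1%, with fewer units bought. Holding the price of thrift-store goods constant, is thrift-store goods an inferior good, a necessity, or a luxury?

inferior good

Quantity demanded falls as income rises, so η < 0.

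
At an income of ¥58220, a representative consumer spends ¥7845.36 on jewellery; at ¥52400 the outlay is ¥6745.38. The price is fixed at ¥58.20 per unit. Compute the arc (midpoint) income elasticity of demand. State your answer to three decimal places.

With a constant price, Q₁ = 7845.36/58.20 = 134.800 and Q₂ = 6745.38/58.20 = 115.900 (equivalently, work directly with expenditure since P cancels).
Midpoint %ΔQ = (6745.38 − 7845.36)/7295.37 = -0.15078; midpoint %ΔI = (52400 − 58220)/55310 = -0.10523.
η = -0.15078 / -0.10523 = 1.433.

1.433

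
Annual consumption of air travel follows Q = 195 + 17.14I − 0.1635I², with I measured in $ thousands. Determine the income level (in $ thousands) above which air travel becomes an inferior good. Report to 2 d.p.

dQ/dI = 17.14 − 0.327I.
The good is inferior where dQ/dI < 0. Setting dQ/dI = 0 gives I = 17.14 / 0.327 = 52.42.

52.42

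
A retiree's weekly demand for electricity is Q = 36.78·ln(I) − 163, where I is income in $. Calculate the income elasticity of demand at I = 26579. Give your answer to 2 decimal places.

At I = 26579: Q = 211.710.
dQ/dI = 36.78/I = 0.0013838 at this income.
η = (dQ/dI)·(I/Q) = 0.0013838 × (26579/211.710) = 0.17.

0.17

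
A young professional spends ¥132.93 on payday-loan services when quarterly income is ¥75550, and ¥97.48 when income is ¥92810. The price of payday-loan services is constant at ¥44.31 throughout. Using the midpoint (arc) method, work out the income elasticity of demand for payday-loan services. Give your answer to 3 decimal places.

With a constant price, Q₁ = 132.93/44.31 = 3.000 and Q₂ = 97.48/44.31 = 2.200 (equivalently, work directly with expenditure since P cancels).
Midpoint %ΔQ = (97.48 − 132.93)/115.21 = -0.30771; midpoint %ΔI = (92810 − 75550)/84180 = 0.20504.
η = -0.30771 / 0.20504 = -1.501.

-1.501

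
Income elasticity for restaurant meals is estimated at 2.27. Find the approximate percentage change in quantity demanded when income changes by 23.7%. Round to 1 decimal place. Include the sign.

%ΔQ ≈ η × %ΔI = 2.27 × 23.7% = 53.8%.

53.8%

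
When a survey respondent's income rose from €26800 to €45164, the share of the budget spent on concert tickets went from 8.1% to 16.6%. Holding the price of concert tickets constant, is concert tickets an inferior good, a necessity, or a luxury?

luxury

The budget share rises as income rises, so η > 1.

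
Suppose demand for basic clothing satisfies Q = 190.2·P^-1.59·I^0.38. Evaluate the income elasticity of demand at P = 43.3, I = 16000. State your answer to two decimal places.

For a multiplicative demand Q = A·P^α·I^β, the income elasticity is β everywhere.
Here β = 0.38, so η = 0.38.

0.38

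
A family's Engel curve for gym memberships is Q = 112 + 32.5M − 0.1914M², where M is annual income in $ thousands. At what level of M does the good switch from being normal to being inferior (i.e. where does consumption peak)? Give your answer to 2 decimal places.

dQ/dM = 32.5 − 0.3828M.
The good is inferior where dQ/dM < 0. Setting dQ/dM = 0 gives M = 32.5 / 0.3828 = 84.90.

84.90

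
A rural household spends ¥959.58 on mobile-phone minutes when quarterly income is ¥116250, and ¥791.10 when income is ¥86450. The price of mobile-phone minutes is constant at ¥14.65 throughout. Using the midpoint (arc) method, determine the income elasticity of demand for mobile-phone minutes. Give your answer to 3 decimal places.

With a constant price, Q₁ = 959.58/14.65 = 65.500 and Q₂ = 791.10/14.65 = 54.000 (equivalently, work directly with expenditure since P cancels).
Midpoint %ΔQ = (791.10 − 959.58)/875.34 = -0.19247; midpoint %ΔI = (86450 − 116250)/101350 = -0.29403.
η = -0.19247 / -0.29403 = 0.655.

0.655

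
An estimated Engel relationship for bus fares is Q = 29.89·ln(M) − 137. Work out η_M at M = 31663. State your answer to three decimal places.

At M = 31663: Q = 172.747.
dQ/dM = 29.89/M = 0.000944004 at this income.
η = (dQ/dM)·(M/Q) = 0.000944004 × (31663/172.747) = 0.173.

0.173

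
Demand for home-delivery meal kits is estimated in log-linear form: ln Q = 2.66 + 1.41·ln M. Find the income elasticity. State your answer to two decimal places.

1.41

In a log-linear demand, the coefficient on ln M is the income elasticity.
So η = 1.41.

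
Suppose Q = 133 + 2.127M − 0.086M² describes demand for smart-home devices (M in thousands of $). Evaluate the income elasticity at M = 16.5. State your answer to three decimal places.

-0.081

At M = 16.5: Q = 144.6820.
dQ/dM = 2.127 − 0.172M = -0.71100.
η = (dQ/dM)·(M/Q) = -0.71100 × (16.5/144.6820) = -0.081.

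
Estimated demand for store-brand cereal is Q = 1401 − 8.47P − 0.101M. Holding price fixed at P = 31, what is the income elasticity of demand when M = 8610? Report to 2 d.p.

-3.23

At P = 31, M = 8610: Q = 268.820.
Holding P constant, ∂Q/∂M = −0.101.
η_M = (∂Q/∂M)·(M/Q) = -0.101 × (8610/268.820) = -3.23.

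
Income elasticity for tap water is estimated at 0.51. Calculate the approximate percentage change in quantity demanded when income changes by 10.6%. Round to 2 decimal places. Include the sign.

5.41%

%ΔQ ≈ η × %ΔI = 0.51 × 10.6% = 5.41%.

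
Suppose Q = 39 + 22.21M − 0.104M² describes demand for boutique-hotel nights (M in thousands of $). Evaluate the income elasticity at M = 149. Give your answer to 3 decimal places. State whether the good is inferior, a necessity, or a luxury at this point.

At M = 149: Q = 1039.3860.
dQ/dM = 22.21 − 0.208M = -8.78200.
η = (dQ/dM)·(M/Q) = -8.78200 × (149/1039.3860) = -1.259.
η < 0 ⇒ inferior good.

-1.259 (inferior good)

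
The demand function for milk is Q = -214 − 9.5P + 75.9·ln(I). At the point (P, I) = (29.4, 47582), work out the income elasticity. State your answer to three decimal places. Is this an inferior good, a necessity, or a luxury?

At P = 29.4, I = 47582: Q = 324.159.
Holding P constant, ∂Q/∂I = 75.9/I = 0.00159514.
η_I = (∂Q/∂I)·(I/Q) = 0.00159514 × (47582/324.159) = 0.234.
Since 0 < η < 1, this is a necessity.

0.234 (necessity)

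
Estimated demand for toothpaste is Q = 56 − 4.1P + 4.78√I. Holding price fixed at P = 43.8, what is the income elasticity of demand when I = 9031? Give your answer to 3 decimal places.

0.687

At P = 43.8, I = 9031: Q = 330.671.
Holding P constant, ∂Q/∂I = 4.78/(2√I) = 0.0251495.
η_I = (∂Q/∂I)·(I/Q) = 0.0251495 × (9031/330.671) = 0.687.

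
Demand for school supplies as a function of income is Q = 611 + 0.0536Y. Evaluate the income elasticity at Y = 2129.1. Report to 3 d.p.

0.157

At Y = 2129.1: Q = 725.120.
dQ/dY = 0.0536.
η = (dQ/dY)·(Y/Q) = 0.0536 × (2129.1/725.120) = 0.157.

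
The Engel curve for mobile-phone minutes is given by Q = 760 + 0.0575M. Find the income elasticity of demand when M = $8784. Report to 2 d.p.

At M = 8784: Q = 1265.080.
dQ/dM = 0.0575.
η = (dQ/dM)·(M/Q) = 0.0575 × (8784/1265.080) = 0.40.

0.40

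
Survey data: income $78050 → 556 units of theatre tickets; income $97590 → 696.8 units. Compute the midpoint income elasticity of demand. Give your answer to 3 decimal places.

ΔQ = 696.8 − 556 = 140.8; midpoint Q̄ = (556 + 696.8)/2 = 626.4.
ΔI = 97590 − 78050 = 19540; midpoint Ī = (78050 + 97590)/2 = 87820.
η = (ΔQ/Q̄) ÷ (ΔI/Ī) = (140.8/626.4) ÷ (19540/87820) = 1.010.

1.010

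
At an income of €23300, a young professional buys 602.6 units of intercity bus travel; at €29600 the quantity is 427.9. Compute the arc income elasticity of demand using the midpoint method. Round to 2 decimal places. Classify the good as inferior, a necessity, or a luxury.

ΔQ = 427.9 − 602.6 = -174.7; midpoint Q̄ = (602.6 + 427.9)/2 = 515.25.
ΔI = 29600 − 23300 = 6300; midpoint Ī = (23300 + 29600)/2 = 26450.
η = (ΔQ/Q̄) ÷ (ΔI/Ī) = (-174.7/515.25) ÷ (6300/26450) = -1.42.
η < 0 ⇒ inferior good.

-1.42 (inferior good)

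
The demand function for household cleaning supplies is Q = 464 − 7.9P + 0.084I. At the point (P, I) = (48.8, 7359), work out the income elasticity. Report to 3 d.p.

0.887

At P = 48.8, I = 7359: Q = 696.636.
Holding P constant, ∂Q/∂I = 0.084.
η_I = (∂Q/∂I)·(I/Q) = 0.084 × (7359/696.636) = 0.887.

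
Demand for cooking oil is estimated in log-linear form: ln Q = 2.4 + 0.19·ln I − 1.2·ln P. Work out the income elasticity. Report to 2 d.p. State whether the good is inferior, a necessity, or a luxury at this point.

0.19 (necessity)

In a log-linear demand, the coefficient on ln I is the income elasticity.
So η = 0.19.
0 < η < 1 ⇒ necessity.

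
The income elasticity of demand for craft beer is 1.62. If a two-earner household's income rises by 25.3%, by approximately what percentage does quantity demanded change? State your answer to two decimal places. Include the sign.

%ΔQ ≈ η × %ΔI = 1.62 × 25.3% = 40.99%.

40.99%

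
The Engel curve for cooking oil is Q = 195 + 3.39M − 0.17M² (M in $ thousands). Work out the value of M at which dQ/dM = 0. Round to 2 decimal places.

dQ/dM = 3.39 − 0.34M.
The good is inferior where dQ/dM < 0. Setting dQ/dM = 0 gives M = 3.39 / 0.34 = 9.97.

9.97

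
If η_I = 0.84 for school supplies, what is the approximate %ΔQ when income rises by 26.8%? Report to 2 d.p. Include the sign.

%ΔQ ≈ η × %ΔI = 0.84 × 26.8% = 22.51%.

22.51%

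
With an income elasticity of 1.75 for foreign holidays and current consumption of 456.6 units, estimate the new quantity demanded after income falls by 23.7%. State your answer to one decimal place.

%ΔQ ≈ η × %ΔI = 1.75 × (-23.7%) = -41.475%.
New Q ≈ 456.6 × (1 − 0.41475) = 267.2.

267.2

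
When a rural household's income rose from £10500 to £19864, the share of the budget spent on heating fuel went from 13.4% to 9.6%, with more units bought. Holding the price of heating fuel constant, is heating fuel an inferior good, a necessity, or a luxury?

necessity

Quantity rises but the budget share falls as income rises, so 0 < η < 1.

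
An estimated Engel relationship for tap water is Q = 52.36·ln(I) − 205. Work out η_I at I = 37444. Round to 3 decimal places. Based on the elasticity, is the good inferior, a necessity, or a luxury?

At I = 37444: Q = 346.382.
dQ/dI = 52.36/I = 0.00139835 at this income.
η = (dQ/dI)·(I/Q) = 0.00139835 × (37444/346.382) = 0.151.
Since 0 < η < 1, the good is a necessity.

0.151 (necessity)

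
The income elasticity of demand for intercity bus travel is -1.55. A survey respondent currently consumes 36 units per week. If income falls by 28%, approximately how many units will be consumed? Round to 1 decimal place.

51.6

%ΔQ ≈ η × %ΔI = -1.55 × (-28%) = 43.4%.
New Q ≈ 36 × (1 + 0.434) = 51.6.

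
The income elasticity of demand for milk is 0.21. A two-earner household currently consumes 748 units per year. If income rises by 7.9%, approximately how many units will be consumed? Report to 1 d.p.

760.4

%ΔQ ≈ η × %ΔI = 0.21 × 7.9% = 1.659%.
New Q ≈ 748 × (1 + 0.01659) = 760.4.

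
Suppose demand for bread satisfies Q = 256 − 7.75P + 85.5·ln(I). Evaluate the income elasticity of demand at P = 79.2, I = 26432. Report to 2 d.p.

At P = 79.2, I = 26432: Q = 512.789.
Holding P constant, ∂Q/∂I = 85.5/I = 0.00323472.
η_I = (∂Q/∂I)·(I/Q) = 0.00323472 × (26432/512.789) = 0.17.

0.17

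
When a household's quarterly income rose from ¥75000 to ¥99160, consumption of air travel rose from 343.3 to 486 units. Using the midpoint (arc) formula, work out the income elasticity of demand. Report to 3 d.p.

1.240

ΔQ = 486 − 343.3 = 142.7; midpoint Q̄ = (343.3 + 486)/2 = 414.65.
ΔI = 99160 − 75000 = 24160; midpoint Ī = (75000 + 99160)/2 = 87080.
η = (ΔQ/Q̄) ÷ (ΔI/Ī) = (142.7/414.65) ÷ (24160/87080) = 1.240.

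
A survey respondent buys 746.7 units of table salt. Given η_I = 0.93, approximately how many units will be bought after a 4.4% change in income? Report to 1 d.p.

%ΔQ ≈ η × %ΔI = 0.93 × 4.4% = 4.092%.
New Q ≈ 746.7 × (1 + 0.04092) = 777.3.

777.3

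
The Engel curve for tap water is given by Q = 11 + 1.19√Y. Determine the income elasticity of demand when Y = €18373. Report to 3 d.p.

At Y = 18373: Q = 172.301.
dQ/dY = 1.19/(2√Y) = 0.00438962 at this income.
η = (dQ/dY)·(Y/Q) = 0.00438962 × (18373/172.301) = 0.468.

0.468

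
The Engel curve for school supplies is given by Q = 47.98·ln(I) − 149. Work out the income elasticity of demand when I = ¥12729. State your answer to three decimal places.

0.158

At I = 12729: Q = 304.490.
dQ/dI = 47.98/I = 0.00376935 at this income.
η = (dQ/dI)·(I/Q) = 0.00376935 × (12729/304.490) = 0.158.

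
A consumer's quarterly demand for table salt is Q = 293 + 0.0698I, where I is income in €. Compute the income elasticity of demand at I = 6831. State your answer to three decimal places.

0.619

At I = 6831: Q = 769.804.
dQ/dI = 0.0698.
η = (dQ/dI)·(I/Q) = 0.0698 × (6831/769.804) = 0.619.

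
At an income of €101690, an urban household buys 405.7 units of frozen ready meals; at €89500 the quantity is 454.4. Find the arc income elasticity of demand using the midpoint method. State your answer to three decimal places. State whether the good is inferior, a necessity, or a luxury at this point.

ΔQ = 454.4 − 405.7 = 48.7; midpoint Q̄ = (405.7 + 454.4)/2 = 430.05.
ΔI = 89500 − 101690 = -12190; midpoint Ī = (101690 + 89500)/2 = 95595.
η = (ΔQ/Q̄) ÷ (ΔI/Ī) = (48.7/430.05) ÷ (-12190/95595) = -0.888.
η < 0 ⇒ inferior good.

-0.888 (inferior good)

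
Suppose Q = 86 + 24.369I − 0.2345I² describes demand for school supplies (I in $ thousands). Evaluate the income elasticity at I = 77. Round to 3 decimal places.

-1.581

At I = 77: Q = 572.0625.
dQ/dI = 24.369 − 0.469I = -11.74400.
η = (dQ/dI)·(I/Q) = -11.74400 × (77/572.0625) = -1.581.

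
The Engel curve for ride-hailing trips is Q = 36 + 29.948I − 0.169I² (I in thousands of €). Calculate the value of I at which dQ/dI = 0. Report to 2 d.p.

88.60

dQ/dI = 29.948 − 0.338I.
The good is inferior where dQ/dI < 0. Setting dQ/dI = 0 gives I = 29.948 / 0.338 = 88.60.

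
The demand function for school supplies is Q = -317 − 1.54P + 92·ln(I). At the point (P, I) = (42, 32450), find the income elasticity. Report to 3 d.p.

At P = 42, I = 32450: Q = 573.966.
Holding P constant, ∂Q/∂I = 92/I = 0.00283513.
η_I = (∂Q/∂I)·(I/Q) = 0.00283513 × (32450/573.966) = 0.160.

0.160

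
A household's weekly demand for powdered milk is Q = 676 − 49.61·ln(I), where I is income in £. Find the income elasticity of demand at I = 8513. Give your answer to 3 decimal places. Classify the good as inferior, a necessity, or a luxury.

At I = 8513: Q = 227.062.
dQ/dI = -49.61/I = -0.00582756 at this income.
η = (dQ/dI)·(I/Q) = -0.00582756 × (8513/227.062) = -0.218.
Since η < 0, the good is an inferior good.

-0.218 (inferior good)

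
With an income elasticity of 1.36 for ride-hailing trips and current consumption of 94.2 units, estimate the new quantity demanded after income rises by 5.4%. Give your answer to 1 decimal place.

101.1

%ΔQ ≈ η × %ΔI = 1.36 × 5.4% = 7.344%.
New Q ≈ 94.2 × (1 + 0.07344) = 101.1.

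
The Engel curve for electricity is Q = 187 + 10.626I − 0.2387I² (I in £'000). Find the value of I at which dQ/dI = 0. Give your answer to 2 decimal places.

22.26

dQ/dI = 10.626 − 0.4774I.
The good is inferior where dQ/dI < 0. Setting dQ/dI = 0 gives I = 10.626 / 0.4774 = 22.26.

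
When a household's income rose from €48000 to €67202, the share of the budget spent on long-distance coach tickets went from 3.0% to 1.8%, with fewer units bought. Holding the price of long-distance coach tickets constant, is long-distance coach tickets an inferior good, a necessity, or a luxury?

Quantity demanded falls as income rises, so η < 0.

inferior good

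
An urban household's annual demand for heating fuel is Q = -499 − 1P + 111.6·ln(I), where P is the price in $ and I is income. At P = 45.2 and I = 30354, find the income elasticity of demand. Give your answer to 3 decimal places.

At P = 45.2, I = 30354: Q = 607.588.
Holding P constant, ∂Q/∂I = 111.6/I = 0.00367662.
η_I = (∂Q/∂I)·(I/Q) = 0.00367662 × (30354/607.588) = 0.184.

0.184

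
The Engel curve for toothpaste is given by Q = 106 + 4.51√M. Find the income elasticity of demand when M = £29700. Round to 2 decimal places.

0.44

At M = 29700: Q = 883.239.
dQ/dM = 4.51/(2√M) = 0.0130848 at this income.
η = (dQ/dM)·(M/Q) = 0.0130848 × (29700/883.239) = 0.44.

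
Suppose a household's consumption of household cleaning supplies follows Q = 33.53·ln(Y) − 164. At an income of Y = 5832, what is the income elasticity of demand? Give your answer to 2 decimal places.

At Y = 5832: Q = 126.742.
dQ/dY = 33.53/Y = 0.00574931 at this income.
η = (dQ/dY)·(Y/Q) = 0.00574931 × (5832/126.742) = 0.26.

0.26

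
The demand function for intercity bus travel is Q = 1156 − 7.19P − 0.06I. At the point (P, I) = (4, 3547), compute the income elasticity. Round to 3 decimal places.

At P = 4, I = 3547: Q = 914.420.
Holding P constant, ∂Q/∂I = −0.06.
η_I = (∂Q/∂I)·(I/Q) = -0.06 × (3547/914.420) = -0.233.

-0.233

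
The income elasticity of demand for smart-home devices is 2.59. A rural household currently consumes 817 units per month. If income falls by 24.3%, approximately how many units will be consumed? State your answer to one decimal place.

302.8

%ΔQ ≈ η × %ΔI = 2.59 × (-24.3%) = -62.937%.
New Q ≈ 817 × (1 − 0.62937) = 302.8.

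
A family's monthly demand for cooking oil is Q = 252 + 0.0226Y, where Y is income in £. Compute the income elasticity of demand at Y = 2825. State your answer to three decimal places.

At Y = 2825: Q = 315.845.
dQ/dY = 0.0226.
η = (dQ/dY)·(Y/Q) = 0.0226 × (2825/315.845) = 0.202.

0.202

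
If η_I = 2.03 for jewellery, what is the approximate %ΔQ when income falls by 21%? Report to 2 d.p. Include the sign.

-42.63%

%ΔQ ≈ η × %ΔI = 2.03 × (-21%) = -42.63%.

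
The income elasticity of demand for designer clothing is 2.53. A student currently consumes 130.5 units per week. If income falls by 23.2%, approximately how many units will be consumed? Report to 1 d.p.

%ΔQ ≈ η × %ΔI = 2.53 × (-23.2%) = -58.696%.
New Q ≈ 130.5 × (1 − 0.58696) = 53.9.

53.9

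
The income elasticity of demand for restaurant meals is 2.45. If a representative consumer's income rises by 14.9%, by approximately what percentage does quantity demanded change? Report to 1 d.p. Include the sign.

36.5%

%ΔQ ≈ η × %ΔI = 2.45 × 14.9% = 36.5%.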